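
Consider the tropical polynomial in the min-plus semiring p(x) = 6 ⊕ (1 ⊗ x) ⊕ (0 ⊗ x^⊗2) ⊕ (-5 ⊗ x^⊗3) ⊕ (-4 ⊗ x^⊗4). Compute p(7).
p(7) = 6

A tropical monomial a ⊗ x^⊗i evaluates to a + i · x. Evaluating each term at x = 7:
  Term 0 contributes 6 + 0 · 7 = 6
  Term 1 contributes 1 + 1 · 7 = 8
  Term 2 contributes 0 + 2 · 7 = 14
  Term 3 contributes -5 + 3 · 7 = 16
  Term 4 contributes -4 + 4 · 7 = 24
p(7) = ⊕ of these = min[6, 8, 14, 16, 24] = 6.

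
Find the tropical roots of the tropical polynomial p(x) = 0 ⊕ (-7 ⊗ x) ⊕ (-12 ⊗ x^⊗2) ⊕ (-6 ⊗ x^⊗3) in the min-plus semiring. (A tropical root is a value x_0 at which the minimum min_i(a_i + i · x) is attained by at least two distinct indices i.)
Roots: {-6, 5, 7}

Each tropical root is a break point of the lower envelope of the lines y = a_i + i · x (there are 4 lines, with slopes 0, 1, ..., 3). Only the lines that attain the minimum somewhere contribute to roots; other lines are dominated. Here the surviving (envelope) indices are i = 3, i = 2, i = 1, i = 0.
Intersections between consecutive envelope lines give the roots: for adjacent envelope indices i < j the intersection is x = (a_i − a_j) / (j − i). Reading off the sorted break points: {-6, 5, 7}.
Verification: at each break x_0, at least two indices attain the minimum of min_i(a_i + i · x_0).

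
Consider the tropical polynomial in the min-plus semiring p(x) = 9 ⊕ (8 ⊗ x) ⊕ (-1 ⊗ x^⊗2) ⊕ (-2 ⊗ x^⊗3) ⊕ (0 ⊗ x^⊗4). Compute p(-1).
p(-1) = -5

A tropical monomial a ⊗ x^⊗i evaluates to a + i · x. Evaluating each term at x = -1:
  Term 0 contributes 9 + 0 · -1 = 9
  Term 1 contributes 8 + 1 · -1 = 7
  Term 2 contributes -1 + 2 · -1 = -3
  Term 3 contributes -2 + 3 · -1 = -5
  Term 4 contributes 0 + 4 · -1 = -4
p(-1) = ⊕ of these = min[9, 7, -3, -5, -4] = -5.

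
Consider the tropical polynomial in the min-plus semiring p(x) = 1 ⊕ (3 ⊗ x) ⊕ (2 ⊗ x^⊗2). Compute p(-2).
p(-2) = -2

A tropical monomial a ⊗ x^⊗i evaluates to a + i · x. Evaluating each term at x = -2:
  Term 0 contributes 1 + 0 · -2 = 1
  Term 1 contributes 3 + 1 · -2 = 1
  Term 2 contributes 2 + 2 · -2 = -2
p(-2) = ⊕ of these = min[1, 1, -2] = -2.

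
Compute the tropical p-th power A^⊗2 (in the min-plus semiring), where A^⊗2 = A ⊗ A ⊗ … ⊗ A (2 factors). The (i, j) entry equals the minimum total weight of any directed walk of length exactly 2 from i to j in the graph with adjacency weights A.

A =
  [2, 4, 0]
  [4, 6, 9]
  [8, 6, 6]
A^⊗2 =
  [4, 6, 2]
  [6, 8, 4]
  [10, 12, 8]

Each entry (A^⊗2)_ij equals the minimum over all length-2 walks i = v_0 → v_1 → … → v_2 = j of Σ_t A[v_t][v_{t+1}]. For example, for (i, j) = (0, 2) we minimise over 3 possible intermediate vertex sequences; the minimum is 2, attained along the walk 0 → 0 → 2.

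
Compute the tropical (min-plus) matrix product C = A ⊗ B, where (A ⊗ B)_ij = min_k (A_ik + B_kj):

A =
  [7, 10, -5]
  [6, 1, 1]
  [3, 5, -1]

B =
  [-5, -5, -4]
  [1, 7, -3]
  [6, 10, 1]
A ⊗ B =
  [1, 2, -4]
  [1, 1, -2]
  [-2, -2, -1]

Apply the min-plus product entry-by-entry:
  C[0][0] = min over k of (A[0][0] + B[0][0] = 7 + -5 = 2, A[0][1] + B[1][0] = 10 + 1 = 11, A[0][2] + B[2][0] = -5 + 6 = 1) = 1 (attained at k = 2)
  C[0][1] = min over k of (A[0][0] + B[0][1] = 7 + -5 = 2, A[0][1] + B[1][1] = 10 + 7 = 17, A[0][2] + B[2][1] = -5 + 10 = 5) = 2 (attained at k = 0)
  C[0][2] = min over k of (A[0][0] + B[0][2] = 7 + -4 = 3, A[0][1] + B[1][2] = 10 + -3 = 7, A[0][2] + B[2][2] = -5 + 1 = -4) = -4 (attained at k = 2)
  C[1][0] = min over k of (A[1][0] + B[0][0] = 6 + -5 = 1, A[1][1] + B[1][0] = 1 + 1 = 2, A[1][2] + B[2][0] = 1 + 6 = 7) = 1 (attained at k = 0)
  C[1][1] = min over k of (A[1][0] + B[0][1] = 6 + -5 = 1, A[1][1] + B[1][1] = 1 + 7 = 8, A[1][2] + B[2][1] = 1 + 10 = 11) = 1 (attained at k = 0)
  C[1][2] = min over k of (A[1][0] + B[0][2] = 6 + -4 = 2, A[1][1] + B[1][2] = 1 + -3 = -2, A[1][2] + B[2][2] = 1 + 1 = 2) = -2 (attained at k = 1)
  C[2][0] = min over k of (A[2][0] + B[0][0] = 3 + -5 = -2, A[2][1] + B[1][0] = 5 + 1 = 6, A[2][2] + B[2][0] = -1 + 6 = 5) = -2 (attained at k = 0)
  C[2][1] = min over k of (A[2][0] + B[0][1] = 3 + -5 = -2, A[2][1] + B[1][1] = 5 + 7 = 12, A[2][2] + B[2][1] = -1 + 10 = 9) = -2 (attained at k = 0)
  C[2][2] = min over k of (A[2][0] + B[0][2] = 3 + -4 = -1, A[2][1] + B[1][2] = 5 + -3 = 2, A[2][2] + B[2][2] = -1 + 1 = 0) = -1 (attained at k = 0)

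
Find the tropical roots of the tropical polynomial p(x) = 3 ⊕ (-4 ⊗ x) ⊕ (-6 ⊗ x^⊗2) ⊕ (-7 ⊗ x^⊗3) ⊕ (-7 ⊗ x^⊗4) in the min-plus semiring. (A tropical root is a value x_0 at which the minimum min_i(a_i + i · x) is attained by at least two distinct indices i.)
Roots: {0, 1, 2, 7}

Each tropical root is a break point of the lower envelope of the lines y = a_i + i · x (there are 5 lines, with slopes 0, 1, ..., 4). Only the lines that attain the minimum somewhere contribute to roots; other lines are dominated. Here the surviving (envelope) indices are i = 4, i = 3, i = 2, i = 1, i = 0.
Intersections between consecutive envelope lines give the roots: for adjacent envelope indices i < j the intersection is x = (a_i − a_j) / (j − i). Reading off the sorted break points: {0, 1, 2, 7}.
Verification: at each break x_0, at least two indices attain the minimum of min_i(a_i + i · x_0).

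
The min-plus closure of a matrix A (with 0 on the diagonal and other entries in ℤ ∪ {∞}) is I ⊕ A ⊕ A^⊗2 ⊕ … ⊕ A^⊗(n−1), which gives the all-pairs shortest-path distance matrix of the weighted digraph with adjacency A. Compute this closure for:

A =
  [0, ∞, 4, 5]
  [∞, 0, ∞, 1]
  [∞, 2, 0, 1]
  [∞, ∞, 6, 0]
Closure =
  [0, 6, 4, 5]
  [∞, 0, 7, 1]
  [∞, 2, 0, 1]
  [∞, 8, 6, 0]

This is the Floyd-Warshall all-pairs shortest-path computation. For each intermediate vertex k = 0, 1, …, 3, update dist[i][j] ← min(dist[i][j], dist[i][k] + dist[k][j]). The final matrix gives, for each (i, j), the minimum total weight of any directed path from i to j (possibly empty when i = j).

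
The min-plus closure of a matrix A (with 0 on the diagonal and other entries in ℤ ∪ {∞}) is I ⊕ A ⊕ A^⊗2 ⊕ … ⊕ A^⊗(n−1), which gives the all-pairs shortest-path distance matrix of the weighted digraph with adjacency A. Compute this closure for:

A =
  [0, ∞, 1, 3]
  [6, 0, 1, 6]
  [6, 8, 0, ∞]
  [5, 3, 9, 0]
Closure =
  [0, 6, 1, 3]
  [6, 0, 1, 6]
  [6, 8, 0, 9]
  [5, 3, 4, 0]

This is the Floyd-Warshall all-pairs shortest-path computation. For each intermediate vertex k = 0, 1, …, 3, update dist[i][j] ← min(dist[i][j], dist[i][k] + dist[k][j]). The final matrix gives, for each (i, j), the minimum total weight of any directed path from i to j (possibly empty when i = j).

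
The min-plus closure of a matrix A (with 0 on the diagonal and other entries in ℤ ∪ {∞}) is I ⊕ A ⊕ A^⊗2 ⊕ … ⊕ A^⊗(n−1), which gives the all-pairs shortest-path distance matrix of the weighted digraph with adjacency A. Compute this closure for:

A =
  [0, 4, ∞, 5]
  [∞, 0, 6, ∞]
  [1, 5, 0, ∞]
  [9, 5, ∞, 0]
Closure =
  [0, 4, 10, 5]
  [7, 0, 6, 12]
  [1, 5, 0, 6]
  [9, 5, 11, 0]

This is the Floyd-Warshall all-pairs shortest-path computation. For each intermediate vertex k = 0, 1, …, 3, update dist[i][j] ← min(dist[i][j], dist[i][k] + dist[k][j]). The final matrix gives, for each (i, j), the minimum total weight of any directed path from i to j (possibly empty when i = j).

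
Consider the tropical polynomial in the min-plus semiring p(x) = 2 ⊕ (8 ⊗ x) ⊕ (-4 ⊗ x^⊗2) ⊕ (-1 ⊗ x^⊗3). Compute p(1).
p(1) = -2

A tropical monomial a ⊗ x^⊗i evaluates to a + i · x. Evaluating each term at x = 1:
  Term 0 contributes 2 + 0 · 1 = 2
  Term 1 contributes 8 + 1 · 1 = 9
  Term 2 contributes -4 + 2 · 1 = -2
  Term 3 contributes -1 + 3 · 1 = 2
p(1) = ⊕ of these = min[2, 9, -2, 2] = -2.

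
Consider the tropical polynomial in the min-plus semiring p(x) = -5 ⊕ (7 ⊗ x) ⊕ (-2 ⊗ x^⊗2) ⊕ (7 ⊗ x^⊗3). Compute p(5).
p(5) = -5

A tropical monomial a ⊗ x^⊗i evaluates to a + i · x. Evaluating each term at x = 5:
  Term 0 contributes -5 + 0 · 5 = -5
  Term 1 contributes 7 + 1 · 5 = 12
  Term 2 contributes -2 + 2 · 5 = 8
  Term 3 contributes 7 + 3 · 5 = 22
p(5) = ⊕ of these = min[-5, 12, 8, 22] = -5.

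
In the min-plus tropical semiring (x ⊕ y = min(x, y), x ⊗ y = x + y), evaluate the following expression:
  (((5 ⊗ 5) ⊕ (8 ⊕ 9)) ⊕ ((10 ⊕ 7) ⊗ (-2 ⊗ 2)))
(((5 ⊗ 5) ⊕ (8 ⊕ 9)) ⊕ ((10 ⊕ 7) ⊗ (-2 ⊗ 2))) = 7

Expand innermost to outermost. Recall ⊕ takes the minimum of its arguments and ⊗ takes their sum. Working out the expression (((5 ⊗ 5) ⊕ (8 ⊕ 9)) ⊕ ((10 ⊕ 7) ⊗ (-2 ⊗ 2))) gives 7.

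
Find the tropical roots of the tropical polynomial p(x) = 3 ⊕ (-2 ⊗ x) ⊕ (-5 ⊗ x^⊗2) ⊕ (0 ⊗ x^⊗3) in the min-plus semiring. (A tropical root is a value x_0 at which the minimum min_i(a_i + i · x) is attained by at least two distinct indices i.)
Roots: {-5, 3, 5}

Each tropical root is a break point of the lower envelope of the lines y = a_i + i · x (there are 4 lines, with slopes 0, 1, ..., 3). Only the lines that attain the minimum somewhere contribute to roots; other lines are dominated. Here the surviving (envelope) indices are i = 3, i = 2, i = 1, i = 0.
Intersections between consecutive envelope lines give the roots: for adjacent envelope indices i < j the intersection is x = (a_i − a_j) / (j − i). Reading off the sorted break points: {-5, 3, 5}.
Verification: at each break x_0, at least two indices attain the minimum of min_i(a_i + i · x_0).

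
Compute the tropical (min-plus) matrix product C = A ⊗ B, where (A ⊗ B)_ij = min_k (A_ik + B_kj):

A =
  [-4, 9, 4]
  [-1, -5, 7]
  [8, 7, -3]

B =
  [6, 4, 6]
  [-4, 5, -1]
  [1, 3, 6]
A ⊗ B =
  [2, 0, 2]
  [-9, 0, -6]
  [-2, 0, 3]

Apply the min-plus product entry-by-entry:
  C[0][0] = min over k of (A[0][0] + B[0][0] = -4 + 6 = 2, A[0][1] + B[1][0] = 9 + -4 = 5, A[0][2] + B[2][0] = 4 + 1 = 5) = 2 (attained at k = 0)
  C[0][1] = min over k of (A[0][0] + B[0][1] = -4 + 4 = 0, A[0][1] + B[1][1] = 9 + 5 = 14, A[0][2] + B[2][1] = 4 + 3 = 7) = 0 (attained at k = 0)
  C[0][2] = min over k of (A[0][0] + B[0][2] = -4 + 6 = 2, A[0][1] + B[1][2] = 9 + -1 = 8, A[0][2] + B[2][2] = 4 + 6 = 10) = 2 (attained at k = 0)
  C[1][0] = min over k of (A[1][0] + B[0][0] = -1 + 6 = 5, A[1][1] + B[1][0] = -5 + -4 = -9, A[1][2] + B[2][0] = 7 + 1 = 8) = -9 (attained at k = 1)
  C[1][1] = min over k of (A[1][0] + B[0][1] = -1 + 4 = 3, A[1][1] + B[1][1] = -5 + 5 = 0, A[1][2] + B[2][1] = 7 + 3 = 10) = 0 (attained at k = 1)
  C[1][2] = min over k of (A[1][0] + B[0][2] = -1 + 6 = 5, A[1][1] + B[1][2] = -5 + -1 = -6, A[1][2] + B[2][2] = 7 + 6 = 13) = -6 (attained at k = 1)
  C[2][0] = min over k of (A[2][0] + B[0][0] = 8 + 6 = 14, A[2][1] + B[1][0] = 7 + -4 = 3, A[2][2] + B[2][0] = -3 + 1 = -2) = -2 (attained at k = 2)
  C[2][1] = min over k of (A[2][0] + B[0][1] = 8 + 4 = 12, A[2][1] + B[1][1] = 7 + 5 = 12, A[2][2] + B[2][1] = -3 + 3 = 0) = 0 (attained at k = 2)
  C[2][2] = min over k of (A[2][0] + B[0][2] = 8 + 6 = 14, A[2][1] + B[1][2] = 7 + -1 = 6, A[2][2] + B[2][2] = -3 + 6 = 3) = 3 (attained at k = 2)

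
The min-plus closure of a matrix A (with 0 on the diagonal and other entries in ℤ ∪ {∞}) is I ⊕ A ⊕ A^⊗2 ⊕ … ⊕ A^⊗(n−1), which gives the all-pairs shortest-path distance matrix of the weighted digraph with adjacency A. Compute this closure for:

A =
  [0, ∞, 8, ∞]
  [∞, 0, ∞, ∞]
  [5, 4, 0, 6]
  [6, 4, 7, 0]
Closure =
  [0, 12, 8, 14]
  [∞, 0, ∞, ∞]
  [5, 4, 0, 6]
  [6, 4, 7, 0]

This is the Floyd-Warshall all-pairs shortest-path computation. For each intermediate vertex k = 0, 1, …, 3, update dist[i][j] ← min(dist[i][j], dist[i][k] + dist[k][j]). The final matrix gives, for each (i, j), the minimum total weight of any directed path from i to j (possibly empty when i = j).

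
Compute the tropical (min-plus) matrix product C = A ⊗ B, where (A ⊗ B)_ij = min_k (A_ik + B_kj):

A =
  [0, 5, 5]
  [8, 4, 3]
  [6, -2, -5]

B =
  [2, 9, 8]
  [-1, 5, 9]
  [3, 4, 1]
A ⊗ B =
  [2, 9, 6]
  [3, 7, 4]
  [-3, -1, -4]

Apply the min-plus product entry-by-entry:
  C[0][0] = min over k of (A[0][0] + B[0][0] = 0 + 2 = 2, A[0][1] + B[1][0] = 5 + -1 = 4, A[0][2] + B[2][0] = 5 + 3 = 8) = 2 (attained at k = 0)
  C[0][1] = min over k of (A[0][0] + B[0][1] = 0 + 9 = 9, A[0][1] + B[1][1] = 5 + 5 = 10, A[0][2] + B[2][1] = 5 + 4 = 9) = 9 (attained at k = 0)
  C[0][2] = min over k of (A[0][0] + B[0][2] = 0 + 8 = 8, A[0][1] + B[1][2] = 5 + 9 = 14, A[0][2] + B[2][2] = 5 + 1 = 6) = 6 (attained at k = 2)
  C[1][0] = min over k of (A[1][0] + B[0][0] = 8 + 2 = 10, A[1][1] + B[1][0] = 4 + -1 = 3, A[1][2] + B[2][0] = 3 + 3 = 6) = 3 (attained at k = 1)
  C[1][1] = min over k of (A[1][0] + B[0][1] = 8 + 9 = 17, A[1][1] + B[1][1] = 4 + 5 = 9, A[1][2] + B[2][1] = 3 + 4 = 7) = 7 (attained at k = 2)
  C[1][2] = min over k of (A[1][0] + B[0][2] = 8 + 8 = 16, A[1][1] + B[1][2] = 4 + 9 = 13, A[1][2] + B[2][2] = 3 + 1 = 4) = 4 (attained at k = 2)
  C[2][0] = min over k of (A[2][0] + B[0][0] = 6 + 2 = 8, A[2][1] + B[1][0] = -2 + -1 = -3, A[2][2] + B[2][0] = -5 + 3 = -2) = -3 (attained at k = 1)
  C[2][1] = min over k of (A[2][0] + B[0][1] = 6 + 9 = 15, A[2][1] + B[1][1] = -2 + 5 = 3, A[2][2] + B[2][1] = -5 + 4 = -1) = -1 (attained at k = 2)
  C[2][2] = min over k of (A[2][0] + B[0][2] = 6 + 8 = 14, A[2][1] + B[1][2] = -2 + 9 = 7, A[2][2] + B[2][2] = -5 + 1 = -4) = -4 (attained at k = 2)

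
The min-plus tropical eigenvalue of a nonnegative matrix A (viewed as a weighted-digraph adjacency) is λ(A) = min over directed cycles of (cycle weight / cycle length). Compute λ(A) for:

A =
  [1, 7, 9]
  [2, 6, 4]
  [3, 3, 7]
λ(A) = 1

Enumerate directed cycles and compute their means (weight / length). Sample:
  cycle 0 → 0: weight = 1, length = 1, mean = 1/1 ≈ 1.000
  cycle 1 → 1: weight = 6, length = 1, mean = 6/1 ≈ 6.000
  cycle 2 → 2: weight = 7, length = 1, mean = 7/1 ≈ 7.000
  cycle 0 → 1 → 0: weight = 9, length = 2, mean = 9/2 ≈ 4.500
  cycle 0 → 2 → 0: weight = 12, length = 2, mean = 12/2 ≈ 6.000
  cycle 1 → 0 → 1: weight = 9, length = 2, mean = 9/2 ≈ 4.500
Minimum mean = 1.000, attained e.g. along the cycle 0 → 0 with weight 1 and length 1. So λ(A) = 1/1 = 1.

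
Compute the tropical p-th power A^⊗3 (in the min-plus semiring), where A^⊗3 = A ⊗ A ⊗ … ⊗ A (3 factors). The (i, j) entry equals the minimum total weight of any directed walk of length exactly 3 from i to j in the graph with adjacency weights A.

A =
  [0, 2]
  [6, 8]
A^⊗3 =
  [0, 2]
  [6, 8]

Each entry (A^⊗3)_ij equals the minimum over all length-3 walks i = v_0 → v_1 → … → v_3 = j of Σ_t A[v_t][v_{t+1}]. For example, for (i, j) = (0, 1) we minimise over 4 possible intermediate vertex sequences; the minimum is 2, attained along the walk 0 → 0 → 0 → 1.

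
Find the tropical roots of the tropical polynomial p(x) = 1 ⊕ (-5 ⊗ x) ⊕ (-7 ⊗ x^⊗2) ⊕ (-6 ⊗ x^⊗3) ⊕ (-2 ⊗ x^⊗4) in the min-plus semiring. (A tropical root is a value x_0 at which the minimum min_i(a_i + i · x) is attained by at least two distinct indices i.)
Roots: {-4, -1, 2, 6}

Each tropical root is a break point of the lower envelope of the lines y = a_i + i · x (there are 5 lines, with slopes 0, 1, ..., 4). Only the lines that attain the minimum somewhere contribute to roots; other lines are dominated. Here the surviving (envelope) indices are i = 4, i = 3, i = 2, i = 1, i = 0.
Intersections between consecutive envelope lines give the roots: for adjacent envelope indices i < j the intersection is x = (a_i − a_j) / (j − i). Reading off the sorted break points: {-4, -1, 2, 6}.
Verification: at each break x_0, at least two indices attain the minimum of min_i(a_i + i · x_0).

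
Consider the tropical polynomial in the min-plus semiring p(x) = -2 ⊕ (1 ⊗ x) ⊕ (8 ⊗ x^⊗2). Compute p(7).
p(7) = -2

A tropical monomial a ⊗ x^⊗i evaluates to a + i · x. Evaluating each term at x = 7:
  Term 0 contributes -2 + 0 · 7 = -2
  Term 1 contributes 1 + 1 · 7 = 8
  Term 2 contributes 8 + 2 · 7 = 22
p(7) = ⊕ of these = min[-2, 8, 22] = -2.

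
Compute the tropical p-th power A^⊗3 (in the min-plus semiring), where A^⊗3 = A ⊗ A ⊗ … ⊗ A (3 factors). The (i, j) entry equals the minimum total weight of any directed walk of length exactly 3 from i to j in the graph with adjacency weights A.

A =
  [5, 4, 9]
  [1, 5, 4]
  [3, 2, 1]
A^⊗3 =
  [10, 9, 9]
  [6, 7, 6]
  [4, 4, 3]

Each entry (A^⊗3)_ij equals the minimum over all length-3 walks i = v_0 → v_1 → … → v_3 = j of Σ_t A[v_t][v_{t+1}]. For example, for (i, j) = (0, 2) we minimise over 9 possible intermediate vertex sequences; the minimum is 9, attained along the walk 0 → 1 → 2 → 2.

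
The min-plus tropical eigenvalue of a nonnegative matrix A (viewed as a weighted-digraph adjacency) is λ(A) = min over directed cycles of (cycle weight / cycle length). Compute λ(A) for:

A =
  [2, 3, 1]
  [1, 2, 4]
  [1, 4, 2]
λ(A) = 1

Enumerate directed cycles and compute their means (weight / length). Sample:
  cycle 0 → 0: weight = 2, length = 1, mean = 2/1 ≈ 2.000
  cycle 1 → 1: weight = 2, length = 1, mean = 2/1 ≈ 2.000
  cycle 2 → 2: weight = 2, length = 1, mean = 2/1 ≈ 2.000
  cycle 0 → 1 → 0: weight = 4, length = 2, mean = 4/2 ≈ 2.000
  cycle 0 → 2 → 0: weight = 2, length = 2, mean = 2/2 ≈ 1.000
  cycle 1 → 0 → 1: weight = 4, length = 2, mean = 4/2 ≈ 2.000
Minimum mean = 1.000, attained e.g. along the cycle 0 → 2 → 0 with weight 2 and length 2. So λ(A) = 2/2 = 1.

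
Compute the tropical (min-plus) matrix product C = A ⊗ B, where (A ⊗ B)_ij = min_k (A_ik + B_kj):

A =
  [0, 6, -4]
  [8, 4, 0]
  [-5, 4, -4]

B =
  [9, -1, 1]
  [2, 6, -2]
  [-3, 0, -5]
A ⊗ B =
  [-7, -4, -9]
  [-3, 0, -5]
  [-7, -6, -9]

Apply the min-plus product entry-by-entry:
  C[0][0] = min over k of (A[0][0] + B[0][0] = 0 + 9 = 9, A[0][1] + B[1][0] = 6 + 2 = 8, A[0][2] + B[2][0] = -4 + -3 = -7) = -7 (attained at k = 2)
  C[0][1] = min over k of (A[0][0] + B[0][1] = 0 + -1 = -1, A[0][1] + B[1][1] = 6 + 6 = 12, A[0][2] + B[2][1] = -4 + 0 = -4) = -4 (attained at k = 2)
  C[0][2] = min over k of (A[0][0] + B[0][2] = 0 + 1 = 1, A[0][1] + B[1][2] = 6 + -2 = 4, A[0][2] + B[2][2] = -4 + -5 = -9) = -9 (attained at k = 2)
  C[1][0] = min over k of (A[1][0] + B[0][0] = 8 + 9 = 17, A[1][1] + B[1][0] = 4 + 2 = 6, A[1][2] + B[2][0] = 0 + -3 = -3) = -3 (attained at k = 2)
  C[1][1] = min over k of (A[1][0] + B[0][1] = 8 + -1 = 7, A[1][1] + B[1][1] = 4 + 6 = 10, A[1][2] + B[2][1] = 0 + 0 = 0) = 0 (attained at k = 2)
  C[1][2] = min over k of (A[1][0] + B[0][2] = 8 + 1 = 9, A[1][1] + B[1][2] = 4 + -2 = 2, A[1][2] + B[2][2] = 0 + -5 = -5) = -5 (attained at k = 2)
  C[2][0] = min over k of (A[2][0] + B[0][0] = -5 + 9 = 4, A[2][1] + B[1][0] = 4 + 2 = 6, A[2][2] + B[2][0] = -4 + -3 = -7) = -7 (attained at k = 2)
  C[2][1] = min over k of (A[2][0] + B[0][1] = -5 + -1 = -6, A[2][1] + B[1][1] = 4 + 6 = 10, A[2][2] + B[2][1] = -4 + 0 = -4) = -6 (attained at k = 0)
  C[2][2] = min over k of (A[2][0] + B[0][2] = -5 + 1 = -4, A[2][1] + B[1][2] = 4 + -2 = 2, A[2][2] + B[2][2] = -4 + -5 = -9) = -9 (attained at k = 2)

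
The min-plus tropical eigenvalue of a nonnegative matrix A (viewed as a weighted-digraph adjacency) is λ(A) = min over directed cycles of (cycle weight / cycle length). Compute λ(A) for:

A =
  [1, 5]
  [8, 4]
λ(A) = 1

Enumerate directed cycles and compute their means (weight / length). Sample:
  cycle 0 → 0: weight = 1, length = 1, mean = 1/1 ≈ 1.000
  cycle 1 → 1: weight = 4, length = 1, mean = 4/1 ≈ 4.000
  cycle 0 → 1 → 0: weight = 13, length = 2, mean = 13/2 ≈ 6.500
  cycle 1 → 0 → 1: weight = 13, length = 2, mean = 13/2 ≈ 6.500
Minimum mean = 1.000, attained e.g. along the cycle 0 → 0 with weight 1 and length 1. So λ(A) = 1/1 = 1.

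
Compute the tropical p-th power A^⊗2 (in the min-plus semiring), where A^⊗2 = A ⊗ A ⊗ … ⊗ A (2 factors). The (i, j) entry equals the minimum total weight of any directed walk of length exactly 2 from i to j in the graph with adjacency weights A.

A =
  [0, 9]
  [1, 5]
A^⊗2 =
  [0, 9]
  [1, 10]

Each entry (A^⊗2)_ij equals the minimum over all length-2 walks i = v_0 → v_1 → … → v_2 = j of Σ_t A[v_t][v_{t+1}]. For example, for (i, j) = (0, 1) we minimise over 2 possible intermediate vertex sequences; the minimum is 9, attained along the walk 0 → 0 → 1.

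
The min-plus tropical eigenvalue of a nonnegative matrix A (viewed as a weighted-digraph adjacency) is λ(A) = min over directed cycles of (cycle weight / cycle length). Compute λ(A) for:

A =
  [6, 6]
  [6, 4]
λ(A) = 4

Enumerate directed cycles and compute their means (weight / length). Sample:
  cycle 0 → 0: weight = 6, length = 1, mean = 6/1 ≈ 6.000
  cycle 1 → 1: weight = 4, length = 1, mean = 4/1 ≈ 4.000
  cycle 0 → 1 → 0: weight = 12, length = 2, mean = 12/2 ≈ 6.000
  cycle 1 → 0 → 1: weight = 12, length = 2, mean = 12/2 ≈ 6.000
Minimum mean = 4.000, attained e.g. along the cycle 1 → 1 with weight 4 and length 1. So λ(A) = 4/1 = 4.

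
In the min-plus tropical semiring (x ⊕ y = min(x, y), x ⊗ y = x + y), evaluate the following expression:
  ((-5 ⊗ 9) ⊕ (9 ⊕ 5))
((-5 ⊗ 9) ⊕ (9 ⊕ 5)) = 4

Expand innermost to outermost. Recall ⊕ takes the minimum of its arguments and ⊗ takes their sum. Working out the expression ((-5 ⊗ 9) ⊕ (9 ⊕ 5)) gives 4.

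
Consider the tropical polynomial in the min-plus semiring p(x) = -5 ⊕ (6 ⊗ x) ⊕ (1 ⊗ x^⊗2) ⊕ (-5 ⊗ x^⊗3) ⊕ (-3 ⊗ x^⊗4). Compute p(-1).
p(-1) = -8

A tropical monomial a ⊗ x^⊗i evaluates to a + i · x. Evaluating each term at x = -1:
  Term 0 contributes -5 + 0 · -1 = -5
  Term 1 contributes 6 + 1 · -1 = 5
  Term 2 contributes 1 + 2 · -1 = -1
  Term 3 contributes -5 + 3 · -1 = -8
  Term 4 contributes -3 + 4 · -1 = -7
p(-1) = ⊕ of these = min[-5, 5, -1, -8, -7] = -8.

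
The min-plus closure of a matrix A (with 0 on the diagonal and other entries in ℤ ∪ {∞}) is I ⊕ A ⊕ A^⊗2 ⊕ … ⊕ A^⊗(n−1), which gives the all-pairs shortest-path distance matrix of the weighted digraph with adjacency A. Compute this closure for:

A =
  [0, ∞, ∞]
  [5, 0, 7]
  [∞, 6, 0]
Closure =
  [0, ∞, ∞]
  [5, 0, 7]
  [11, 6, 0]

This is the Floyd-Warshall all-pairs shortest-path computation. For each intermediate vertex k = 0, 1, …, 2, update dist[i][j] ← min(dist[i][j], dist[i][k] + dist[k][j]). The final matrix gives, for each (i, j), the minimum total weight of any directed path from i to j (possibly empty when i = j).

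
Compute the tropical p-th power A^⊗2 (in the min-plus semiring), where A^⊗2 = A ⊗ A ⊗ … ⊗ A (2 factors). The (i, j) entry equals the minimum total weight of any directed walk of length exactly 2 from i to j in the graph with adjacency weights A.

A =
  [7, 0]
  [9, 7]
A^⊗2 =
  [9, 7]
  [16, 9]

Each entry (A^⊗2)_ij equals the minimum over all length-2 walks i = v_0 → v_1 → … → v_2 = j of Σ_t A[v_t][v_{t+1}]. For example, for (i, j) = (0, 1) we minimise over 2 possible intermediate vertex sequences; the minimum is 7, attained along the walk 0 → 0 → 1.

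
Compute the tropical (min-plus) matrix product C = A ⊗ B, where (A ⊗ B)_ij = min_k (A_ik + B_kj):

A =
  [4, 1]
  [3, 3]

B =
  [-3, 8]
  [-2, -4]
A ⊗ B =
  [-1, -3]
  [0, -1]

Apply the min-plus product entry-by-entry:
  C[0][0] = min over k of (A[0][0] + B[0][0] = 4 + -3 = 1, A[0][1] + B[1][0] = 1 + -2 = -1) = -1 (attained at k = 1)
  C[0][1] = min over k of (A[0][0] + B[0][1] = 4 + 8 = 12, A[0][1] + B[1][1] = 1 + -4 = -3) = -3 (attained at k = 1)
  C[1][0] = min over k of (A[1][0] + B[0][0] = 3 + -3 = 0, A[1][1] + B[1][0] = 3 + -2 = 1) = 0 (attained at k = 0)
  C[1][1] = min over k of (A[1][0] + B[0][1] = 3 + 8 = 11, A[1][1] + B[1][1] = 3 + -4 = -1) = -1 (attained at k = 1)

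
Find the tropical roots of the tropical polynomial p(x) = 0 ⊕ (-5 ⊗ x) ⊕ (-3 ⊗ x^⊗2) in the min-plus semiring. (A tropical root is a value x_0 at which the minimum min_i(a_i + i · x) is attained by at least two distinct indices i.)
Roots: {-2, 5}

Each tropical root is a break point of the lower envelope of the lines y = a_i + i · x (there are 3 lines, with slopes 0, 1, ..., 2). Only the lines that attain the minimum somewhere contribute to roots; other lines are dominated. Here the surviving (envelope) indices are i = 2, i = 1, i = 0.
Intersections between consecutive envelope lines give the roots: for adjacent envelope indices i < j the intersection is x = (a_i − a_j) / (j − i). Reading off the sorted break points: {-2, 5}.
Verification: at each break x_0, at least two indices attain the minimum of min_i(a_i + i · x_0).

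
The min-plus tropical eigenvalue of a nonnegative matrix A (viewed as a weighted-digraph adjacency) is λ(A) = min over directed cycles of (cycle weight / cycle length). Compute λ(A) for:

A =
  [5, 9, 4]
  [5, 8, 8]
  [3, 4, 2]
λ(A) = 2

Enumerate directed cycles and compute their means (weight / length). Sample:
  cycle 0 → 0: weight = 5, length = 1, mean = 5/1 ≈ 5.000
  cycle 1 → 1: weight = 8, length = 1, mean = 8/1 ≈ 8.000
  cycle 2 → 2: weight = 2, length = 1, mean = 2/1 ≈ 2.000
  cycle 0 → 1 → 0: weight = 14, length = 2, mean = 14/2 ≈ 7.000
  cycle 0 → 2 → 0: weight = 7, length = 2, mean = 7/2 ≈ 3.500
  cycle 1 → 0 → 1: weight = 14, length = 2, mean = 14/2 ≈ 7.000
Minimum mean = 2.000, attained e.g. along the cycle 2 → 2 with weight 2 and length 1. So λ(A) = 2/1 = 2.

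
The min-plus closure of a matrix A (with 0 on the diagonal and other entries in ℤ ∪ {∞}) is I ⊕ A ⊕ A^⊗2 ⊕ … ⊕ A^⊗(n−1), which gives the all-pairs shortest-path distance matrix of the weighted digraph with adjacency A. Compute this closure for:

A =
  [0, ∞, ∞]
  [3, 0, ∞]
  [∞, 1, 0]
Closure =
  [0, ∞, ∞]
  [3, 0, ∞]
  [4, 1, 0]

This is the Floyd-Warshall all-pairs shortest-path computation. For each intermediate vertex k = 0, 1, …, 2, update dist[i][j] ← min(dist[i][j], dist[i][k] + dist[k][j]). The final matrix gives, for each (i, j), the minimum total weight of any directed path from i to j (possibly empty when i = j).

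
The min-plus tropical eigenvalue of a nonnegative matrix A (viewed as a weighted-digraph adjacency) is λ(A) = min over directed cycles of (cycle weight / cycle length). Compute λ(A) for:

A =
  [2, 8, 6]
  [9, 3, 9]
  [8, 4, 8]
λ(A) = 2

Enumerate directed cycles and compute their means (weight / length). Sample:
  cycle 0 → 0: weight = 2, length = 1, mean = 2/1 ≈ 2.000
  cycle 1 → 1: weight = 3, length = 1, mean = 3/1 ≈ 3.000
  cycle 2 → 2: weight = 8, length = 1, mean = 8/1 ≈ 8.000
  cycle 0 → 1 → 0: weight = 17, length = 2, mean = 17/2 ≈ 8.500
  cycle 0 → 2 → 0: weight = 14, length = 2, mean = 14/2 ≈ 7.000
  cycle 1 → 0 → 1: weight = 17, length = 2, mean = 17/2 ≈ 8.500
Minimum mean = 2.000, attained e.g. along the cycle 0 → 0 with weight 2 and length 1. So λ(A) = 2/1 = 2.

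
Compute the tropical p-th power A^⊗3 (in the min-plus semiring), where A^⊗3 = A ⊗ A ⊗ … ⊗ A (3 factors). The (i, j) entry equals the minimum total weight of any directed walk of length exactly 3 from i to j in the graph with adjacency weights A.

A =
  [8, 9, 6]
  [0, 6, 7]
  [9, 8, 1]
A^⊗3 =
  [14, 15, 8]
  [9, 14, 7]
  [9, 10, 3]

Each entry (A^⊗3)_ij equals the minimum over all length-3 walks i = v_0 → v_1 → … → v_3 = j of Σ_t A[v_t][v_{t+1}]. For example, for (i, j) = (0, 2) we minimise over 9 possible intermediate vertex sequences; the minimum is 8, attained along the walk 0 → 2 → 2 → 2.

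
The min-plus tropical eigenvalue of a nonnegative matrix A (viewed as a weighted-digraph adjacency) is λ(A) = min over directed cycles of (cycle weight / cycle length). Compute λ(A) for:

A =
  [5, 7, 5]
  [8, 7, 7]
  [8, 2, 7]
λ(A) = 9/2

Enumerate directed cycles and compute their means (weight / length). Sample:
  cycle 0 → 0: weight = 5, length = 1, mean = 5/1 ≈ 5.000
  cycle 1 → 1: weight = 7, length = 1, mean = 7/1 ≈ 7.000
  cycle 2 → 2: weight = 7, length = 1, mean = 7/1 ≈ 7.000
  cycle 0 → 1 → 0: weight = 15, length = 2, mean = 15/2 ≈ 7.500
  cycle 0 → 2 → 0: weight = 13, length = 2, mean = 13/2 ≈ 6.500
  cycle 1 → 0 → 1: weight = 15, length = 2, mean = 15/2 ≈ 7.500
Minimum mean = 4.500, attained e.g. along the cycle 1 → 2 → 1 with weight 9 and length 2. So λ(A) = 9/2 = 9/2.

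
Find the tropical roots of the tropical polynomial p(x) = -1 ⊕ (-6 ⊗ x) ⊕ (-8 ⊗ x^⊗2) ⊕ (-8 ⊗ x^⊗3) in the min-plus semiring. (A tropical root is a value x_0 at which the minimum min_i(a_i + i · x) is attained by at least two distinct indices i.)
Roots: {0, 2, 5}

Each tropical root is a break point of the lower envelope of the lines y = a_i + i · x (there are 4 lines, with slopes 0, 1, ..., 3). Only the lines that attain the minimum somewhere contribute to roots; other lines are dominated. Here the surviving (envelope) indices are i = 3, i = 2, i = 1, i = 0.
Intersections between consecutive envelope lines give the roots: for adjacent envelope indices i < j the intersection is x = (a_i − a_j) / (j − i). Reading off the sorted break points: {0, 2, 5}.
Verification: at each break x_0, at least two indices attain the minimum of min_i(a_i + i · x_0).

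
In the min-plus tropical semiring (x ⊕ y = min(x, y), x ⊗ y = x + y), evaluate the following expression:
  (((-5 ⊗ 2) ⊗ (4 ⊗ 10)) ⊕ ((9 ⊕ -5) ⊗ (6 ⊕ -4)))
(((-5 ⊗ 2) ⊗ (4 ⊗ 10)) ⊕ ((9 ⊕ -5) ⊗ (6 ⊕ -4))) = -9

Expand innermost to outermost. Recall ⊕ takes the minimum of its arguments and ⊗ takes their sum. Working out the expression (((-5 ⊗ 2) ⊗ (4 ⊗ 10)) ⊕ ((9 ⊕ -5) ⊗ (6 ⊕ -4))) gives -9.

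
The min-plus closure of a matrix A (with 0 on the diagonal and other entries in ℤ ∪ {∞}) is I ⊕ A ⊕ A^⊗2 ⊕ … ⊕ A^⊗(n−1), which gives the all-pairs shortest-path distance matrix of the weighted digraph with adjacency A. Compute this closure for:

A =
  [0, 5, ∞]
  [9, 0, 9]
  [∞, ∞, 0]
Closure =
  [0, 5, 14]
  [9, 0, 9]
  [∞, ∞, 0]

This is the Floyd-Warshall all-pairs shortest-path computation. For each intermediate vertex k = 0, 1, …, 2, update dist[i][j] ← min(dist[i][j], dist[i][k] + dist[k][j]). The final matrix gives, for each (i, j), the minimum total weight of any directed path from i to j (possibly empty when i = j).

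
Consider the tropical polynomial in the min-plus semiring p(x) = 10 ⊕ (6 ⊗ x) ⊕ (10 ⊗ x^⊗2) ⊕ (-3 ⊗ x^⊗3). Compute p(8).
p(8) = 10

A tropical monomial a ⊗ x^⊗i evaluates to a + i · x. Evaluating each term at x = 8:
  Term 0 contributes 10 + 0 · 8 = 10
  Term 1 contributes 6 + 1 · 8 = 14
  Term 2 contributes 10 + 2 · 8 = 26
  Term 3 contributes -3 + 3 · 8 = 21
p(8) = ⊕ of these = min[10, 14, 26, 21] = 10.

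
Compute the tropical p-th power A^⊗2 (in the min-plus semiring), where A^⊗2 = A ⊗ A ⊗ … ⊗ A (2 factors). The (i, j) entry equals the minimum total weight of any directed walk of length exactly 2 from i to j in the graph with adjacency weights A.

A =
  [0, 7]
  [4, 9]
A^⊗2 =
  [0, 7]
  [4, 11]

Each entry (A^⊗2)_ij equals the minimum over all length-2 walks i = v_0 → v_1 → … → v_2 = j of Σ_t A[v_t][v_{t+1}]. For example, for (i, j) = (0, 1) we minimise over 2 possible intermediate vertex sequences; the minimum is 7, attained along the walk 0 → 0 → 1.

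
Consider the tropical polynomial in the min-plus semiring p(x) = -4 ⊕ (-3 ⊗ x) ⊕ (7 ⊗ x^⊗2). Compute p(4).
p(4) = -4

A tropical monomial a ⊗ x^⊗i evaluates to a + i · x. Evaluating each term at x = 4:
  Term 0 contributes -4 + 0 · 4 = -4
  Term 1 contributes -3 + 1 · 4 = 1
  Term 2 contributes 7 + 2 · 4 = 15
p(4) = ⊕ of these = min[-4, 1, 15] = -4.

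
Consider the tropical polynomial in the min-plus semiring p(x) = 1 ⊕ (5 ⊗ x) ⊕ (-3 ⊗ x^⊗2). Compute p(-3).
p(-3) = -9

A tropical monomial a ⊗ x^⊗i evaluates to a + i · x. Evaluating each term at x = -3:
  Term 0 contributes 1 + 0 · -3 = 1
  Term 1 contributes 5 + 1 · -3 = 2
  Term 2 contributes -3 + 2 · -3 = -9
p(-3) = ⊕ of these = min[1, 2, -9] = -9.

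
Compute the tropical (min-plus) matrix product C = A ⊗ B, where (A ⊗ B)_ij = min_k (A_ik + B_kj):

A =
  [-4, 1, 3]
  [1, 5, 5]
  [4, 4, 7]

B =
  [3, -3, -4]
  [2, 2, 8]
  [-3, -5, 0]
A ⊗ B =
  [-1, -7, -8]
  [2, -2, -3]
  [4, 1, 0]

Apply the min-plus product entry-by-entry:
  C[0][0] = min over k of (A[0][0] + B[0][0] = -4 + 3 = -1, A[0][1] + B[1][0] = 1 + 2 = 3, A[0][2] + B[2][0] = 3 + -3 = 0) = -1 (attained at k = 0)
  C[0][1] = min over k of (A[0][0] + B[0][1] = -4 + -3 = -7, A[0][1] + B[1][1] = 1 + 2 = 3, A[0][2] + B[2][1] = 3 + -5 = -2) = -7 (attained at k = 0)
  C[0][2] = min over k of (A[0][0] + B[0][2] = -4 + -4 = -8, A[0][1] + B[1][2] = 1 + 8 = 9, A[0][2] + B[2][2] = 3 + 0 = 3) = -8 (attained at k = 0)
  C[1][0] = min over k of (A[1][0] + B[0][0] = 1 + 3 = 4, A[1][1] + B[1][0] = 5 + 2 = 7, A[1][2] + B[2][0] = 5 + -3 = 2) = 2 (attained at k = 2)
  C[1][1] = min over k of (A[1][0] + B[0][1] = 1 + -3 = -2, A[1][1] + B[1][1] = 5 + 2 = 7, A[1][2] + B[2][1] = 5 + -5 = 0) = -2 (attained at k = 0)
  C[1][2] = min over k of (A[1][0] + B[0][2] = 1 + -4 = -3, A[1][1] + B[1][2] = 5 + 8 = 13, A[1][2] + B[2][2] = 5 + 0 = 5) = -3 (attained at k = 0)
  C[2][0] = min over k of (A[2][0] + B[0][0] = 4 + 3 = 7, A[2][1] + B[1][0] = 4 + 2 = 6, A[2][2] + B[2][0] = 7 + -3 = 4) = 4 (attained at k = 2)
  C[2][1] = min over k of (A[2][0] + B[0][1] = 4 + -3 = 1, A[2][1] + B[1][1] = 4 + 2 = 6, A[2][2] + B[2][1] = 7 + -5 = 2) = 1 (attained at k = 0)
  C[2][2] = min over k of (A[2][0] + B[0][2] = 4 + -4 = 0, A[2][1] + B[1][2] = 4 + 8 = 12, A[2][2] + B[2][2] = 7 + 0 = 7) = 0 (attained at k = 0)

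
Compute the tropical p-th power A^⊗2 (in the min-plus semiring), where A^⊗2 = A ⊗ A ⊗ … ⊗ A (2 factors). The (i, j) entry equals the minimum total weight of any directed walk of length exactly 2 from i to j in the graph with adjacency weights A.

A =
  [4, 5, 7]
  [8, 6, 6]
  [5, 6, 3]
A^⊗2 =
  [8, 9, 10]
  [11, 12, 9]
  [8, 9, 6]

Each entry (A^⊗2)_ij equals the minimum over all length-2 walks i = v_0 → v_1 → … → v_2 = j of Σ_t A[v_t][v_{t+1}]. For example, for (i, j) = (0, 2) we minimise over 3 possible intermediate vertex sequences; the minimum is 10, attained along the walk 0 → 2 → 2.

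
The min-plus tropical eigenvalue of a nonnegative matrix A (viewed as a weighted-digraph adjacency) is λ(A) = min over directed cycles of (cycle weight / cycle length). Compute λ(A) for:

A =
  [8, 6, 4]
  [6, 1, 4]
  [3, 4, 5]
λ(A) = 1

Enumerate directed cycles and compute their means (weight / length). Sample:
  cycle 0 → 0: weight = 8, length = 1, mean = 8/1 ≈ 8.000
  cycle 1 → 1: weight = 1, length = 1, mean = 1/1 ≈ 1.000
  cycle 2 → 2: weight = 5, length = 1, mean = 5/1 ≈ 5.000
  cycle 0 → 1 → 0: weight = 12, length = 2, mean = 12/2 ≈ 6.000
  cycle 0 → 2 → 0: weight = 7, length = 2, mean = 7/2 ≈ 3.500
  cycle 1 → 0 → 1: weight = 12, length = 2, mean = 12/2 ≈ 6.000
Minimum mean = 1.000, attained e.g. along the cycle 1 → 1 with weight 1 and length 1. So λ(A) = 1/1 = 1.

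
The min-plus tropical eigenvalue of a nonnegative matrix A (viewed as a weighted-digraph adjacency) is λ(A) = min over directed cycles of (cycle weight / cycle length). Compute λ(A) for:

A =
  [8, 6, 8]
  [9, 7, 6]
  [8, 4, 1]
λ(A) = 1

Enumerate directed cycles and compute their means (weight / length). Sample:
  cycle 0 → 0: weight = 8, length = 1, mean = 8/1 ≈ 8.000
  cycle 1 → 1: weight = 7, length = 1, mean = 7/1 ≈ 7.000
  cycle 2 → 2: weight = 1, length = 1, mean = 1/1 ≈ 1.000
  cycle 0 → 1 → 0: weight = 15, length = 2, mean = 15/2 ≈ 7.500
  cycle 0 → 2 → 0: weight = 16, length = 2, mean = 16/2 ≈ 8.000
  cycle 1 → 0 → 1: weight = 15, length = 2, mean = 15/2 ≈ 7.500
Minimum mean = 1.000, attained e.g. along the cycle 2 → 2 with weight 1 and length 1. So λ(A) = 1/1 = 1.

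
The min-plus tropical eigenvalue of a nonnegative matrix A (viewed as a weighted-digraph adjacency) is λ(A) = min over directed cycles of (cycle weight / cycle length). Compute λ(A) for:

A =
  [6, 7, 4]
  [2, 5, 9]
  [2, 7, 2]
λ(A) = 2

Enumerate directed cycles and compute their means (weight / length). Sample:
  cycle 0 → 0: weight = 6, length = 1, mean = 6/1 ≈ 6.000
  cycle 1 → 1: weight = 5, length = 1, mean = 5/1 ≈ 5.000
  cycle 2 → 2: weight = 2, length = 1, mean = 2/1 ≈ 2.000
  cycle 0 → 1 → 0: weight = 9, length = 2, mean = 9/2 ≈ 4.500
  cycle 0 → 2 → 0: weight = 6, length = 2, mean = 6/2 ≈ 3.000
  cycle 1 → 0 → 1: weight = 9, length = 2, mean = 9/2 ≈ 4.500
Minimum mean = 2.000, attained e.g. along the cycle 2 → 2 with weight 2 and length 1. So λ(A) = 2/1 = 2.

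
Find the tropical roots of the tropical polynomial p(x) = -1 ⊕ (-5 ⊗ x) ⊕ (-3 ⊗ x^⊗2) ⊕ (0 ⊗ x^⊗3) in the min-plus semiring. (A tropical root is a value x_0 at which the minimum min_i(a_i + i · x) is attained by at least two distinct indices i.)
Roots: {-3, -2, 4}

Each tropical root is a break point of the lower envelope of the lines y = a_i + i · x (there are 4 lines, with slopes 0, 1, ..., 3). Only the lines that attain the minimum somewhere contribute to roots; other lines are dominated. Here the surviving (envelope) indices are i = 3, i = 2, i = 1, i = 0.
Intersections between consecutive envelope lines give the roots: for adjacent envelope indices i < j the intersection is x = (a_i − a_j) / (j − i). Reading off the sorted break points: {-3, -2, 4}.
Verification: at each break x_0, at least two indices attain the minimum of min_i(a_i + i · x_0).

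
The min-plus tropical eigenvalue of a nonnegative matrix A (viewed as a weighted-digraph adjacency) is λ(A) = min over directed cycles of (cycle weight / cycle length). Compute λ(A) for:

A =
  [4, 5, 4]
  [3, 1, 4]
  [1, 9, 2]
λ(A) = 1

Enumerate directed cycles and compute their means (weight / length). Sample:
  cycle 0 → 0: weight = 4, length = 1, mean = 4/1 ≈ 4.000
  cycle 1 → 1: weight = 1, length = 1, mean = 1/1 ≈ 1.000
  cycle 2 → 2: weight = 2, length = 1, mean = 2/1 ≈ 2.000
  cycle 0 → 1 → 0: weight = 8, length = 2, mean = 8/2 ≈ 4.000
  cycle 0 → 2 → 0: weight = 5, length = 2, mean = 5/2 ≈ 2.500
  cycle 1 → 0 → 1: weight = 8, length = 2, mean = 8/2 ≈ 4.000
Minimum mean = 1.000, attained e.g. along the cycle 1 → 1 with weight 1 and length 1. So λ(A) = 1/1 = 1.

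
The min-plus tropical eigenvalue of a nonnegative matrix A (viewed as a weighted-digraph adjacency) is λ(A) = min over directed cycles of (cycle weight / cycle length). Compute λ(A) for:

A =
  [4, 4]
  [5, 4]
λ(A) = 4

Enumerate directed cycles and compute their means (weight / length). Sample:
  cycle 0 → 0: weight = 4, length = 1, mean = 4/1 ≈ 4.000
  cycle 1 → 1: weight = 4, length = 1, mean = 4/1 ≈ 4.000
  cycle 0 → 1 → 0: weight = 9, length = 2, mean = 9/2 ≈ 4.500
  cycle 1 → 0 → 1: weight = 9, length = 2, mean = 9/2 ≈ 4.500
Minimum mean = 4.000, attained e.g. along the cycle 0 → 0 with weight 4 and length 1. So λ(A) = 4/1 = 4.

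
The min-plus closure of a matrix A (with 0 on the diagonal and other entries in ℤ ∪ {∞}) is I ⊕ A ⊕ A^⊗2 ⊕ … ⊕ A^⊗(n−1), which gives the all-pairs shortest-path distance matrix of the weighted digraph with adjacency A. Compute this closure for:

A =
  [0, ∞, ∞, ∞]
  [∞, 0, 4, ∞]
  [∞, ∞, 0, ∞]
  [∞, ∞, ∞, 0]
Closure =
  [0, ∞, ∞, ∞]
  [∞, 0, 4, ∞]
  [∞, ∞, 0, ∞]
  [∞, ∞, ∞, 0]

This is the Floyd-Warshall all-pairs shortest-path computation. For each intermediate vertex k = 0, 1, …, 3, update dist[i][j] ← min(dist[i][j], dist[i][k] + dist[k][j]). The final matrix gives, for each (i, j), the minimum total weight of any directed path from i to j (possibly empty when i = j).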